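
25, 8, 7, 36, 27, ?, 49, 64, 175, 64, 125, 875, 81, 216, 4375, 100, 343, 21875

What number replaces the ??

The terms cycle through 3 interleaved subsequences.
Track A: 25, 36, 49, 64, 81, 100 — the squares 5², 6², 7², ….
Track B: 8, 27, 64, 125, 216, 343 — the cubes 2³, 3³, 4³, ….
Track C: 7, ?, 175, 875, 4375, 21875 — geometric with ratio 5.
Track C's pattern makes the blank 35.

35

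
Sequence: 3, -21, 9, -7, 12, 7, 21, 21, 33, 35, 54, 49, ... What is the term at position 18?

The terms cycle through 2 interleaved subsequences.
Track A: 3, 9, 12, 21, 33, 54. Fibonacci-style (each term is the sum of the two before it).
Track B: -21, -7, 7, 21, 35, 49. Arithmetic with common difference +14.
Term 18 comes from track B (its 9th entry): 91.

91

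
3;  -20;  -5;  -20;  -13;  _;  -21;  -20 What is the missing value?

-20

Taking every 2nd term gives 2 separate tracks.
Stream A: 3, -5, -13, -21 (arithmetic with common difference −8).
Stream B: -20, -20, ?, -20 (constant -20).
Stream B's pattern makes the blank -20.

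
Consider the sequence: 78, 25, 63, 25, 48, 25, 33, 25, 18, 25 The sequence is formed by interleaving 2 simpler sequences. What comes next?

Taking every 2nd term gives 2 separate tracks.
Stream A is 78, 63, 48, 33, 18, which is arithmetic with common difference −15.
Stream B is 25, 25, 25, 25, 25, which is constant 25.
Term 11 comes from stream A (its 6th entry): 3.

3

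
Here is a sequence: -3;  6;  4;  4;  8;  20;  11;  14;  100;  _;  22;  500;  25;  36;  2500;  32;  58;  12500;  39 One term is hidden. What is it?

18

The terms cycle through 3 interleaved subsequences.
Subsequence A = -3, 4, 11, ?, 25, 32, 39: arithmetic with common difference +7.
Subsequence B = 6, 8, 14, 22, 36, 58: a Fibonacci-like recurrence a_n = a_{n-1} + a_{n-2}.
Subsequence C = 4, 20, 100, 500, 2500, 12500: a geometric progression (common ratio 5).
Subsequence A's pattern makes the blank 18.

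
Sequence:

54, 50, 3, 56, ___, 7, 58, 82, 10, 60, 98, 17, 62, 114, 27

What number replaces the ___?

66

Read the sequence 3 terms at a time; column i is its own pattern.
Subsequence A = 54, 56, 58, 60, 62: arithmetic, step +2.
Subsequence B = 50, ?, 82, 98, 114: arithmetic with common difference +16.
Subsequence C = 3, 7, 10, 17, 27: each term equals the sum of the previous two.
So the missing entry in subsequence B is 66.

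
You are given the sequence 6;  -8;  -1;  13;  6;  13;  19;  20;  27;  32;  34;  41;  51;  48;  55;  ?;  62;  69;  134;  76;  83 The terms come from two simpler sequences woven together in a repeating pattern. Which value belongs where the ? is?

83

Reading positions in blocks of 3 reveals the pattern ABB — 2 tracks woven together.
Track A: 6, 13, 19, 32, 51, ?, 134 (a Fibonacci-like recurrence a_n = a_{n-1} + a_{n-2}).
Track B: -8, -1, 6, 13, 20, 27, 34, 41, 48, 55, 62, 69, 76, 83 (arithmetic, step +7).
So the missing entry in track A is 83.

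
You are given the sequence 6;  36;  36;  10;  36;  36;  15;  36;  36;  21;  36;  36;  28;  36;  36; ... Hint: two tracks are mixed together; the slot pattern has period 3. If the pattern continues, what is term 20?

Reading positions in blocks of 3 reveals the pattern ABB — 2 tracks woven together.
Subsequence A: 6, 10, 15, 21, 28 — the triangular numbers T_3, T_4, ….
Subsequence B: 36, 36, 36, 36, 36, 36, 36, 36, 36, 36 — always 36.
Position 20 falls in subsequence B as its term 13, giving 36.

36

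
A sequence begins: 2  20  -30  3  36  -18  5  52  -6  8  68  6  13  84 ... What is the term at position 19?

34

Taking every 3rd term gives 3 separate tracks.
Stream A = 2, 3, 5, 8, 13: each term equals the sum of the previous two.
Stream B = 20, 36, 52, 68, 84: arithmetic with common difference +16.
Stream C = -30, -18, -6, 6: arithmetic, step +12.
The 19th slot belongs to stream A; its 7th term is 34.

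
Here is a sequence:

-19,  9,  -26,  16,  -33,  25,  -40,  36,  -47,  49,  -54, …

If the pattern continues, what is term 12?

64

The terms cycle through 2 interleaved subsequences.
Subsequence A is -19, -26, -33, -40, -47, -54, which is subtracting 7 each time.
Subsequence B is 9, 16, 25, 36, 49, which is consecutive squares n² from n = 3.
Term 12 comes from subsequence B (its 6th entry): 64.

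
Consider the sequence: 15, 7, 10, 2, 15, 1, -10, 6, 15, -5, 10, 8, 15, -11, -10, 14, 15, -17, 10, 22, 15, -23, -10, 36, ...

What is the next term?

15

Split by position mod 4 into 4 tracks.
Stream A: 15, 15, 15, 15, 15, 15 (the constant sequence 15).
Stream B: 7, 1, -5, -11, -17, -23 (arithmetic with common difference −6).
Stream C: 10, -10, 10, -10, 10, -10 (oscillating between 10 and -10).
Stream D: 2, 6, 8, 14, 22, 36 (Fibonacci-style (each term is the sum of the two before it)).
Position 25 → stream A, term 7 = 15.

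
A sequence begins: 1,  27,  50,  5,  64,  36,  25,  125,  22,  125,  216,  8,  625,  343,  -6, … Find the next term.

3125

Split by position mod 3 into 3 tracks.
Subsequence A is 1, 5, 25, 125, 625, which is powers 5^0, 5^1, 5^2, ….
Subsequence B is 27, 64, 125, 216, 343, which is the cubes 3³, 4³, 5³, ….
Subsequence C is 50, 36, 22, 8, -6, which is arithmetic with common difference −14.
Position 16 falls in subsequence A as its term 6, giving 3125.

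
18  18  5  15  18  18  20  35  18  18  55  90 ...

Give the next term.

Reading positions in blocks of 4 reveals the pattern AABB — 2 tracks woven together.
Track A: 18, 18, 18, 18, 18, 18. Always 18.
Track B: 5, 15, 20, 35, 55, 90. Each term equals the sum of the previous two.
The 13th slot belongs to track A; its 7th term is 18.

18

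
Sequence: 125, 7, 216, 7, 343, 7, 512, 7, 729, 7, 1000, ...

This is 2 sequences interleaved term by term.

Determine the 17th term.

Taking every 2nd term gives 2 separate tracks.
Track A = 125, 216, 343, 512, 729, 1000: perfect cubes starting at 5³.
Track B = 7, 7, 7, 7, 7: the constant sequence 7.
Position 17 falls in track A as its term 9, giving 2197.

2197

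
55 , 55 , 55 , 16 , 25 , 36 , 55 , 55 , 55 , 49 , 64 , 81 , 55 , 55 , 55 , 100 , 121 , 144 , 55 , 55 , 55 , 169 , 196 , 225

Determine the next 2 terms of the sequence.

Positions follow the repeating pattern AAABBB; grouping by letter gives 2 tracks.
Stream A: 55, 55, 55, 55, 55, 55, 55, 55, 55, 55, 55, 55 (the constant sequence 55).
Stream B: 16, 25, 36, 49, 64, 81, 100, 121, 144, 169, 196, 225 (the squares 4², 5², 6², …).
Term 25 comes from stream A (its 13th entry): 55.
Term 26 comes from stream A (its 14th entry): 55.

55, 55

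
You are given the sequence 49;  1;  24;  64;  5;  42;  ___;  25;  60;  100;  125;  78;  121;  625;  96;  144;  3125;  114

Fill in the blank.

81

Split by position mod 3 into 3 tracks.
Stream A: 49, 64, ?, 100, 121, 144 (the squares 7², 8², 9², …).
Stream B: 1, 5, 25, 125, 625, 3125 (multiplying by 5 each time).
Stream C: 24, 42, 60, 78, 96, 114 (arithmetic, step +18).
So the missing entry in stream A is 81.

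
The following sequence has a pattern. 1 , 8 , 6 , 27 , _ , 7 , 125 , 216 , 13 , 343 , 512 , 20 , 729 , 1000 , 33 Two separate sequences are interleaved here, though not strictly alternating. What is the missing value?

64

The slot pattern repeats as AAB (period 3), so there are 2 interleaved tracks.
Track A: 1, 8, 27, ?, 125, 216, 343, 512, 729, 1000 (perfect cubes starting at 1³).
Track B: 6, 7, 13, 20, 33 (each term equals the sum of the previous two).
So the missing entry in track A is 64.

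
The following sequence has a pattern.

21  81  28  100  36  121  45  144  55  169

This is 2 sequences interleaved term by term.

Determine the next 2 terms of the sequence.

66, 196

Odd-indexed and even-indexed terms follow separate rules.
Subsequence A: 21, 28, 36, 45, 55 (the triangular numbers T_6, T_7, …).
Subsequence B: 81, 100, 121, 144, 169 (the squares 9², 10², 11², …).
Term 11 comes from subsequence A (its 6th entry): 66.
Position 12 falls in subsequence B as its term 6, giving 196.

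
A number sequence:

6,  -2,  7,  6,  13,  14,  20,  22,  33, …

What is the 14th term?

46

Odd-indexed and even-indexed terms follow separate rules.
Stream A is 6, 7, 13, 20, 33, which is Fibonacci-style (each term is the sum of the two before it).
Stream B is -2, 6, 14, 22, which is arithmetic with common difference +8.
Position 14 falls in stream B as its term 7, giving 46.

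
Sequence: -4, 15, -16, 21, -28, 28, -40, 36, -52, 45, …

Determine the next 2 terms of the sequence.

-64, 55

Odd-indexed and even-indexed terms follow separate rules.
Stream A is -4, -16, -28, -40, -52, which is linear: a_n = 8 − 12·n.
Stream B is 15, 21, 28, 36, 45, which is triangular numbers starting at T_5.
Position 11 falls in stream A as its term 6, giving -64.
Position 12 → stream B, term 6 = 55.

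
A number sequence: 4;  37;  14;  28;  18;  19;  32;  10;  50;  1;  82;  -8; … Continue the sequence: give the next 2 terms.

Positions 1, 3, 5, … form one subsequence and positions 2, 4, 6, … form another.
Track A: 4, 14, 18, 32, 50, 82 (each term equals the sum of the previous two).
Track B: 37, 28, 19, 10, 1, -8 (linear: a_n = 46 − 9·n).
Position 13 falls in track A as its term 7, giving 132.
Term 14 comes from track B (its 7th entry): -17.

132, -17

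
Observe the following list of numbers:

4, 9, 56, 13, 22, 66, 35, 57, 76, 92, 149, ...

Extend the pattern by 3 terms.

86, 241, 390

Positions follow the repeating pattern AAB; grouping by letter gives 2 tracks.
Stream A is 4, 9, 13, 22, 35, 57, 92, 149, which is a Fibonacci-like recurrence a_n = a_{n-1} + a_{n-2}.
Stream B is 56, 66, 76, which is linear: a_n = 46 + 10·n.
Position 12 → stream B, term 4 = 86.
Position 13 → stream A, term 9 = 241.
Position 14 falls in stream A as its term 10, giving 390.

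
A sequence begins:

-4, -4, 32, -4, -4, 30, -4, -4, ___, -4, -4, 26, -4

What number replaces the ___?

The slot pattern repeats as AAB (period 3), so there are 2 interleaved tracks.
Track A: -4, -4, -4, -4, -4, -4, -4, -4, -4 — always -4.
Track B: 32, 30, ?, 26 — arithmetic with common difference −2.
So the missing entry in track B is 28.

28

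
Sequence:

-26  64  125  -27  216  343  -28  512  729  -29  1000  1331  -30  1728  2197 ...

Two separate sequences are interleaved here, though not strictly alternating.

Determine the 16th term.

-31

Reading positions in blocks of 3 reveals the pattern ABB — 2 tracks woven together.
Subsequence A = -26, -27, -28, -29, -30: arithmetic, step −1.
Subsequence B = 64, 125, 216, 343, 512, 729, 1000, 1331, 1728, 2197: the cubes 4³, 5³, 6³, ….
Position 16 falls in subsequence A as its term 6, giving -31.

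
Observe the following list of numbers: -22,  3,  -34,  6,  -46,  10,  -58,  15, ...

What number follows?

Positions 1, 3, 5, … form one subsequence and positions 2, 4, 6, … form another.
Track A = -22, -34, -46, -58: arithmetic with common difference −12.
Track B = 3, 6, 10, 15: the triangular numbers T_2, T_3, ….
The 9th slot belongs to track A; its 5th term is -70.

-70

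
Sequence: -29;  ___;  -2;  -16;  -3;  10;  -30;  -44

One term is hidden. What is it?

Reading positions in blocks of 4 reveals the pattern AABB — 2 tracks woven together.
Subsequence A is -29, ?, -3, 10, which is arithmetic, step +13.
Subsequence B is -2, -16, -30, -44, which is subtracting 14 each time.
So the missing entry in subsequence A is -16.

-16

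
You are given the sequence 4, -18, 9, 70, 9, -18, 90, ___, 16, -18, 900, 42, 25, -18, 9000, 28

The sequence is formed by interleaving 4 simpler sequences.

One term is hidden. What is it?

Split by position mod 4: positions 1, 5, 9, … form one track, and each other residue class forms its own.
Track A = 4, 9, 16, 25: perfect squares starting at 2².
Track B = -18, -18, -18, -18: constant -18.
Track C = 9, 90, 900, 9000: geometric, ×10 each step.
Track D = 70, ?, 42, 28: linear: a_n = 84 − 14·n.
Track D's pattern makes the blank 56.

56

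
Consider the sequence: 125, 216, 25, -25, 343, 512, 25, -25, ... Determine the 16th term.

-25

Positions follow the repeating pattern AABB; grouping by letter gives 2 tracks.
Stream A: 125, 216, 343, 512. The cubes 5³, 6³, 7³, ….
Stream B: 25, -25, 25, -25. Oscillating between 25 and -25.
The 16th slot belongs to stream B; its 8th term is -25.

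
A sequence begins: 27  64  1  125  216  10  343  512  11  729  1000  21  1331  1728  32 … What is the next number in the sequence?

Reading positions in blocks of 3 reveals the pattern AAB — 2 tracks woven together.
Track A = 27, 64, 125, 216, 343, 512, 729, 1000, 1331, 1728: consecutive cubes n³ from n = 3.
Track B = 1, 10, 11, 21, 32: Fibonacci-style (each term is the sum of the two before it).
Position 16 falls in track A as its term 11, giving 2197.

2197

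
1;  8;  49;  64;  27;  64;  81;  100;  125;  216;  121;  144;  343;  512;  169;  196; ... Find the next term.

Reading positions in blocks of 4 reveals the pattern AABB — 2 tracks woven together.
Track A: 1, 8, 27, 64, 125, 216, 343, 512 (consecutive cubes n³ from n = 1).
Track B: 49, 64, 81, 100, 121, 144, 169, 196 (consecutive squares n² from n = 7).
Position 17 falls in track A as its term 9, giving 729.

729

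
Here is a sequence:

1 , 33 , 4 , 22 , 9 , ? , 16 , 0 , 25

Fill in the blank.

Split by position mod 2 into 2 tracks.
Track A: 1, 4, 9, 16, 25 — consecutive squares n² from n = 1.
Track B: 33, 22, ?, 0 — arithmetic, step −11.
Filling track B at index 3 by its rule yields 11.

11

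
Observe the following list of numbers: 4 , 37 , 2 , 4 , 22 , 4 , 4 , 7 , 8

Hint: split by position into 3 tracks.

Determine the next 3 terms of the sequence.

4, -8, 16

Split by position mod 3 into 3 tracks.
Subsequence A: 4, 4, 4 — always 4.
Subsequence B: 37, 22, 7 — arithmetic with common difference −15.
Subsequence C: 2, 4, 8 — powers 2^1, 2^2, 2^3, ….
Term 10 comes from subsequence A (its 4th entry): 4.
Position 11 falls in subsequence B as its term 4, giving -8.
Term 12 comes from subsequence C (its 4th entry): 16.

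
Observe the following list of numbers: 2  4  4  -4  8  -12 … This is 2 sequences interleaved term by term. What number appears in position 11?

64

Odd-indexed and even-indexed terms follow separate rules.
Track A: 2, 4, 8 (successive powers of 2).
Track B: 4, -4, -12 (subtracting 8 each time).
Term 11 comes from track A (its 6th entry): 64.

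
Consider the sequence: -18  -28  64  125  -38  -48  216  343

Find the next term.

Positions follow the repeating pattern AABB; grouping by letter gives 2 tracks.
Track A is -18, -28, -38, -48, which is subtracting 10 each time.
Track B is 64, 125, 216, 343, which is consecutive cubes n³ from n = 4.
Position 9 → track A, term 5 = -58.

-58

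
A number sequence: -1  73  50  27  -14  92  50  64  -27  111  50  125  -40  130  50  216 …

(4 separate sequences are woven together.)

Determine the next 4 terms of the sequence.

-53, 149, 50, 343

Read the sequence 4 terms at a time; column i is its own pattern.
Stream A: -1, -14, -27, -40 (arithmetic with common difference −13).
Stream B: 73, 92, 111, 130 (arithmetic with common difference +19).
Stream C: 50, 50, 50, 50 (always 50).
Stream D: 27, 64, 125, 216 (consecutive cubes n³ from n = 3).
The 17th slot belongs to stream A; its 5th term is -53.
Position 18 falls in stream B as its term 5, giving 149.
Term 19 comes from stream C (its 5th entry): 50.
Term 20 comes from stream D (its 5th entry): 343.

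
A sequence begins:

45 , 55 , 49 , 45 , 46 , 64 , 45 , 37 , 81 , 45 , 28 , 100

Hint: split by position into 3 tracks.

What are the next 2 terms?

The terms cycle through 3 interleaved subsequences.
Stream A: 45, 45, 45, 45 (always 45).
Stream B: 55, 46, 37, 28 (subtracting 9 each time).
Stream C: 49, 64, 81, 100 (the squares 7², 8², 9², …).
Position 13 → stream A, term 5 = 45.
Position 14 falls in stream B as its term 5, giving 19.

45, 19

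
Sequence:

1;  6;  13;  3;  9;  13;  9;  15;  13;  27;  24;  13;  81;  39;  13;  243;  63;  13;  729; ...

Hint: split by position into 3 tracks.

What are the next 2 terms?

102, 13

Split by position mod 3 into 3 tracks.
Track A is 1, 3, 9, 27, 81, 243, 729, which is successive powers of 3.
Track B is 6, 9, 15, 24, 39, 63, which is a Fibonacci-like recurrence a_n = a_{n-1} + a_{n-2}.
Track C is 13, 13, 13, 13, 13, 13, which is the constant sequence 13.
Position 20 falls in track B as its term 7, giving 102.
Position 21 falls in track C as its term 7, giving 13.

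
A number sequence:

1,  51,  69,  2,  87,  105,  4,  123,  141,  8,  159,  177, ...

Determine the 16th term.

32

The slot pattern repeats as ABB (period 3), so there are 2 interleaved tracks.
Track A: 1, 2, 4, 8 (powers of 2).
Track B: 51, 69, 87, 105, 123, 141, 159, 177 (arithmetic, step +18).
Position 16 falls in track A as its term 6, giving 32.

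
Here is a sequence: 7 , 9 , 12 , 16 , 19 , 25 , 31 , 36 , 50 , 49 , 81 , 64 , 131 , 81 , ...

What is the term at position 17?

The terms cycle through 2 interleaved subsequences.
Subsequence A = 7, 12, 19, 31, 50, 81, 131: Fibonacci-style (each term is the sum of the two before it).
Subsequence B = 9, 16, 25, 36, 49, 64, 81: consecutive squares n² from n = 3.
Position 17 falls in subsequence A as its term 9, giving 343.

343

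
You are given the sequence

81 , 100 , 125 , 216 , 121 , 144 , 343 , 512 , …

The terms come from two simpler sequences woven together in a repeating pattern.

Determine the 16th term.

Reading positions in blocks of 4 reveals the pattern AABB — 2 tracks woven together.
Subsequence A is 81, 100, 121, 144, which is the squares 9², 10², 11², ….
Subsequence B is 125, 216, 343, 512, which is consecutive cubes n³ from n = 5.
Position 16 → subsequence B, term 8 = 1728.

1728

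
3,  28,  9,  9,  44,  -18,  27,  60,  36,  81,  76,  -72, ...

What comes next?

The terms cycle through 3 interleaved subsequences.
Stream A: 3, 9, 27, 81 (successive powers of 3).
Stream B: 28, 44, 60, 76 (linear: a_n = 12 + 16·n).
Stream C: 9, -18, 36, -72 (geometric, ×-2 each step).
The 13th slot belongs to stream A; its 5th term is 243.

243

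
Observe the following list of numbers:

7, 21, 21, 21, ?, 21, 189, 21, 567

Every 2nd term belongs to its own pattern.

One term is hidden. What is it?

63

Taking every 2nd term gives 2 separate tracks.
Track A: 7, 21, ?, 189, 567. Geometric with ratio 3.
Track B: 21, 21, 21, 21. Always 21.
Track A's pattern makes the blank 63.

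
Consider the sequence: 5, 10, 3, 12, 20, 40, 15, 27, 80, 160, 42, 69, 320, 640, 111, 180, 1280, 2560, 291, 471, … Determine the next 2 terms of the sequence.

5120, 10240

Reading positions in blocks of 4 reveals the pattern AABB — 2 tracks woven together.
Stream A: 5, 10, 20, 40, 80, 160, 320, 640, 1280, 2560. Multiplying by 2 each time.
Stream B: 3, 12, 15, 27, 42, 69, 111, 180, 291, 471. Each term equals the sum of the previous two.
The 21st slot belongs to stream A; its 11th term is 5120.
The 22nd slot belongs to stream A; its 12th term is 10240.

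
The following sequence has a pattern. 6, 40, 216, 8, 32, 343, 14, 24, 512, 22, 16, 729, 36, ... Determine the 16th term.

Taking every 3rd term gives 3 separate tracks.
Track A: 6, 8, 14, 22, 36 (each term equals the sum of the previous two).
Track B: 40, 32, 24, 16 (arithmetic, step −8).
Track C: 216, 343, 512, 729 (consecutive cubes n³ from n = 6).
Position 16 falls in track A as its term 6, giving 58.

58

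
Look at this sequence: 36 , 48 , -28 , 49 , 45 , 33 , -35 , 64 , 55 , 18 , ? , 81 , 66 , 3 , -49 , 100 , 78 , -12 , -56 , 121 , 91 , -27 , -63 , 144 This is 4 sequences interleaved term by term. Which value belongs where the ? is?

-42

Split by position mod 4: positions 1, 5, 9, … form one track, and each other residue class forms its own.
Track A = 36, 45, 55, 66, 78, 91: the triangular numbers T_8, T_9, ….
Track B = 48, 33, 18, 3, -12, -27: arithmetic with common difference −15.
Track C = -28, -35, ?, -49, -56, -63: arithmetic with common difference −7.
Track D = 49, 64, 81, 100, 121, 144: the squares 7², 8², 9², ….
Track C's pattern makes the blank -42.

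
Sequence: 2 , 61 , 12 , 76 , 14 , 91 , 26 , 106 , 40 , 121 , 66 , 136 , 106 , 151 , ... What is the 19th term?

450

Odd-indexed and even-indexed terms follow separate rules.
Subsequence A = 2, 12, 14, 26, 40, 66, 106: each term equals the sum of the previous two.
Subsequence B = 61, 76, 91, 106, 121, 136, 151: adding 15 each time.
Position 19 falls in subsequence A as its term 10, giving 450.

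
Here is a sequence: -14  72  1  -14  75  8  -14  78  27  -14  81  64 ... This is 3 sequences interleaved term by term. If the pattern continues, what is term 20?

90

Taking every 3rd term gives 3 separate tracks.
Track A is -14, -14, -14, -14, which is constant -14.
Track B is 72, 75, 78, 81, which is adding 3 each time.
Track C is 1, 8, 27, 64, which is perfect cubes starting at 1³.
The 20th slot belongs to track B; its 7th term is 90.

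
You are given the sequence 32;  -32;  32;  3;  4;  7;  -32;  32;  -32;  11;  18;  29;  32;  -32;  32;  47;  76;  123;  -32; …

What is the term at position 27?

Reading positions in blocks of 6 reveals the pattern AAABBB — 2 tracks woven together.
Subsequence A: 32, -32, 32, -32, 32, -32, 32, -32, 32, -32. The oscillation 32·(−1)^(n+1).
Subsequence B: 3, 4, 7, 11, 18, 29, 47, 76, 123. Fibonacci-style (each term is the sum of the two before it).
Position 27 → subsequence A, term 15 = 32.

32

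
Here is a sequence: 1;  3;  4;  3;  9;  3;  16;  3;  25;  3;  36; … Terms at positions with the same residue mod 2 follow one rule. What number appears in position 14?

Taking every 2nd term gives 2 separate tracks.
Track A is 1, 4, 9, 16, 25, 36, which is the squares 1², 2², 3², ….
Track B is 3, 3, 3, 3, 3, which is the constant sequence 3.
The 14th slot belongs to track B; its 7th term is 3.

3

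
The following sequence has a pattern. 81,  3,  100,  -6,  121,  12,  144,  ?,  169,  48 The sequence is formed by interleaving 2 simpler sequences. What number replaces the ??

Split by position mod 2 into 2 tracks.
Subsequence A: 81, 100, 121, 144, 169 (the squares 9², 10², 11², …).
Subsequence B: 3, -6, 12, ?, 48 (multiplying by -2 each time).
Subsequence B's pattern makes the blank -24.

-24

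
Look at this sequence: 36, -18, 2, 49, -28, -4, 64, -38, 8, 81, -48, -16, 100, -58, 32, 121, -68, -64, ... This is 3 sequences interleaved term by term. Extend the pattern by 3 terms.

144, -78, 128

The terms cycle through 3 interleaved subsequences.
Track A: 36, 49, 64, 81, 100, 121. Consecutive squares n² from n = 6.
Track B: -18, -28, -38, -48, -58, -68. Arithmetic with common difference −10.
Track C: 2, -4, 8, -16, 32, -64. Geometric, ×-2 each step.
Term 19 comes from track A (its 7th entry): 144.
The 20th slot belongs to track B; its 7th term is -78.
Position 21 falls in track C as its term 7, giving 128.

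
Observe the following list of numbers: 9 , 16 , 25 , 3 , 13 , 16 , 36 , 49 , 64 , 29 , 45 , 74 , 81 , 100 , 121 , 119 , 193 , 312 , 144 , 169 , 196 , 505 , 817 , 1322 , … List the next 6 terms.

The slot pattern repeats as AAABBB (period 6), so there are 2 interleaved tracks.
Track A: 9, 16, 25, 36, 49, 64, 81, 100, 121, 144, 169, 196 — consecutive squares n² from n = 3.
Track B: 3, 13, 16, 29, 45, 74, 119, 193, 312, 505, 817, 1322 — a Fibonacci-like recurrence a_n = a_{n-1} + a_{n-2}.
Position 25 falls in track A as its term 13, giving 225.
Position 26 → track A, term 14 = 256.
Position 27 falls in track A as its term 15, giving 289.
Position 28 → track B, term 13 = 2139.
Term 29 comes from track B (its 14th entry): 3461.
Position 30 → track B, term 15 = 5600.

225, 256, 289, 2139, 3461, 5600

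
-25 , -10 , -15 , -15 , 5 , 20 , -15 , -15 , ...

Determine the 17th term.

Positions follow the repeating pattern AABB; grouping by letter gives 2 tracks.
Track A: -25, -10, 5, 20 (linear: a_n = -40 + 15·n).
Track B: -15, -15, -15, -15 (always -15).
Position 17 falls in track A as its term 9, giving 95.

95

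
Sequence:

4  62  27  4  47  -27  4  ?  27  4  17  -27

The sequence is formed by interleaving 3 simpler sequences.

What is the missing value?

32

Read the sequence 3 terms at a time; column i is its own pattern.
Stream A is 4, 4, 4, 4, which is constant 4.
Stream B is 62, 47, ?, 17, which is arithmetic with common difference −15.
Stream C is 27, -27, 27, -27, which is the oscillation 27·(−1)^(n+1).
Filling stream B at index 3 by its rule yields 32.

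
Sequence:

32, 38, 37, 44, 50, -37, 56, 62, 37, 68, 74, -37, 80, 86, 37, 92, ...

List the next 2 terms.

Positions follow the repeating pattern AAB; grouping by letter gives 2 tracks.
Subsequence A: 32, 38, 44, 50, 56, 62, 68, 74, 80, 86, 92 — adding 6 each time.
Subsequence B: 37, -37, 37, -37, 37 — alternating ±37.
Position 17 falls in subsequence A as its term 12, giving 98.
Term 18 comes from subsequence B (its 6th entry): -37.

98, -37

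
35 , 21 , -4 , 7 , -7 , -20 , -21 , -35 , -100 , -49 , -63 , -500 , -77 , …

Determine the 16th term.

-105

The slot pattern repeats as AAB (period 3), so there are 2 interleaved tracks.
Subsequence A: 35, 21, 7, -7, -21, -35, -49, -63, -77 (arithmetic, step −14).
Subsequence B: -4, -20, -100, -500 (geometric, ×5 each step).
The 16th slot belongs to subsequence A; its 11th term is -105.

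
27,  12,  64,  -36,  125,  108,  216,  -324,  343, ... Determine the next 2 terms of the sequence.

972, 512

The terms cycle through 2 interleaved subsequences.
Stream A is 27, 64, 125, 216, 343, which is the cubes 3³, 4³, 5³, ….
Stream B is 12, -36, 108, -324, which is geometric with ratio -3.
Position 10 falls in stream B as its term 5, giving 972.
The 11th slot belongs to stream A; its 6th term is 512.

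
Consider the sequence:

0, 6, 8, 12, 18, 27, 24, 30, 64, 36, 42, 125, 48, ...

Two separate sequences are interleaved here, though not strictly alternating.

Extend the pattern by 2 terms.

54, 216

Positions follow the repeating pattern AAB; grouping by letter gives 2 tracks.
Track A: 0, 6, 12, 18, 24, 30, 36, 42, 48 — arithmetic with common difference +6.
Track B: 8, 27, 64, 125 — perfect cubes starting at 2³.
The 14th slot belongs to track A; its 10th term is 54.
Term 15 comes from track B (its 5th entry): 216.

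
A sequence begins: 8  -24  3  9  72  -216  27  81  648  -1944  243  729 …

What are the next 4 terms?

Positions follow the repeating pattern AABB; grouping by letter gives 2 tracks.
Track A: 8, -24, 72, -216, 648, -1944 — a geometric progression (common ratio -3).
Track B: 3, 9, 27, 81, 243, 729 — powers of 3.
The 13th slot belongs to track A; its 7th term is 5832.
Term 14 comes from track A (its 8th entry): -17496.
Position 15 falls in track B as its term 7, giving 2187.
Position 16 → track B, term 8 = 6561.

5832, -17496, 2187, 6561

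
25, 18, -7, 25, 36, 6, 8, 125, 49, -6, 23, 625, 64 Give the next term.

-18

The terms cycle through 4 interleaved subsequences.
Track A: 25, 36, 49, 64 — perfect squares starting at 5².
Track B: 18, 6, -6 — arithmetic, step −12.
Track C: -7, 8, 23 — linear: a_n = -22 + 15·n.
Track D: 25, 125, 625 — powers 5^2, 5^3, 5^4, ….
Term 14 comes from track B (its 4th entry): -18.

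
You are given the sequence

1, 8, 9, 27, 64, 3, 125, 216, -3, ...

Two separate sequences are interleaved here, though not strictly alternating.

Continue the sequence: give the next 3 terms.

343, 512, -9

Reading positions in blocks of 3 reveals the pattern AAB — 2 tracks woven together.
Track A is 1, 8, 27, 64, 125, 216, which is the cubes 1³, 2³, 3³, ….
Track B is 9, 3, -3, which is subtracting 6 each time.
Term 10 comes from track A (its 7th entry): 343.
Position 11 → track A, term 8 = 512.
Position 12 → track B, term 4 = -9.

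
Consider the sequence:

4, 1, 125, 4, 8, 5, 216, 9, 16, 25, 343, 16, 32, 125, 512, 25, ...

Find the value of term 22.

Split by position mod 4: positions 1, 5, 9, … form one track, and each other residue class forms its own.
Stream A = 4, 8, 16, 32: successive powers of 2.
Stream B = 1, 5, 25, 125: multiplying by 5 each time.
Stream C = 125, 216, 343, 512: perfect cubes starting at 5³.
Stream D = 4, 9, 16, 25: consecutive squares n² from n = 2.
Term 22 comes from stream B (its 6th entry): 3125.

3125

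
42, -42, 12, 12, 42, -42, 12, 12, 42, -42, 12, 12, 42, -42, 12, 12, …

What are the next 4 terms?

The slot pattern repeats as AABB (period 4), so there are 2 interleaved tracks.
Subsequence A: 42, -42, 42, -42, 42, -42, 42, -42 (oscillating between 42 and -42).
Subsequence B: 12, 12, 12, 12, 12, 12, 12, 12 (the constant sequence 12).
Position 17 falls in subsequence A as its term 9, giving 42.
Position 18 → subsequence A, term 10 = -42.
The 19th slot belongs to subsequence B; its 9th term is 12.
Term 20 comes from subsequence B (its 10th entry): 12.

42, -42, 12, 12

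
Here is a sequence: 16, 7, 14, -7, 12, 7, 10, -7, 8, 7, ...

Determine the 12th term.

-7

Split by position mod 2 into 2 tracks.
Track A: 16, 14, 12, 10, 8. Arithmetic with common difference −2.
Track B: 7, -7, 7, -7, 7. Oscillating between 7 and -7.
Position 12 → track B, term 6 = -7.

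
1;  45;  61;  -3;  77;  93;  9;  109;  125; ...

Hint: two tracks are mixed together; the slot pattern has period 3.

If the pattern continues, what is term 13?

Positions follow the repeating pattern ABB; grouping by letter gives 2 tracks.
Track A: 1, -3, 9 — multiplying by -3 each time.
Track B: 45, 61, 77, 93, 109, 125 — adding 16 each time.
The 13th slot belongs to track A; its 5th term is 81.

81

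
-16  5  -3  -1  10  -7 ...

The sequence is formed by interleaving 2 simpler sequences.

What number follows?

23

Split by position mod 2 into 2 tracks.
Track A: -16, -3, 10. Adding 13 each time.
Track B: 5, -1, -7. Arithmetic with common difference −6.
Position 7 falls in track A as its term 4, giving 23.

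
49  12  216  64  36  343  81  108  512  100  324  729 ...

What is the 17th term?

The terms cycle through 3 interleaved subsequences.
Stream A: 49, 64, 81, 100. The squares 7², 8², 9², ….
Stream B: 12, 36, 108, 324. Geometric, ×3 each step.
Stream C: 216, 343, 512, 729. Consecutive cubes n³ from n = 6.
Term 17 comes from stream B (its 6th entry): 2916.

2916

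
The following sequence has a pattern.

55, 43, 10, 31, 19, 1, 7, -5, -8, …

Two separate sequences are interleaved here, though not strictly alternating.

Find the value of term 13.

-41

Reading positions in blocks of 3 reveals the pattern AAB — 2 tracks woven together.
Subsequence A = 55, 43, 31, 19, 7, -5: arithmetic with common difference −12.
Subsequence B = 10, 1, -8: subtracting 9 each time.
Position 13 falls in subsequence A as its term 9, giving -41.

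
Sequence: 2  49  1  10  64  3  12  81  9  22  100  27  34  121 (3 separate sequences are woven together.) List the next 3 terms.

Taking every 3rd term gives 3 separate tracks.
Subsequence A: 2, 10, 12, 22, 34 — each term equals the sum of the previous two.
Subsequence B: 49, 64, 81, 100, 121 — consecutive squares n² from n = 7.
Subsequence C: 1, 3, 9, 27 — multiplying by 3 each time.
The 15th slot belongs to subsequence C; its 5th term is 81.
Position 16 → subsequence A, term 6 = 56.
Term 17 comes from subsequence B (its 6th entry): 144.

81, 56, 144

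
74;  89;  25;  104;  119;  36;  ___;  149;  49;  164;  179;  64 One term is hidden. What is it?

134

The slot pattern repeats as AAB (period 3), so there are 2 interleaved tracks.
Stream A is 74, 89, 104, 119, ?, 149, 164, 179, which is arithmetic, step +15.
Stream B is 25, 36, 49, 64, which is consecutive squares n² from n = 5.
Filling stream A at index 5 by its rule yields 134.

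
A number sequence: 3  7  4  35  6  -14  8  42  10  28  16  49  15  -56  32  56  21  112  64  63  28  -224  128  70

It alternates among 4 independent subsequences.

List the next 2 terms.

Split by position mod 4 into 4 tracks.
Track A: 3, 6, 10, 15, 21, 28 (the triangular numbers T_2, T_3, …).
Track B: 7, -14, 28, -56, 112, -224 (a geometric progression (common ratio -2)).
Track C: 4, 8, 16, 32, 64, 128 (powers of 2).
Track D: 35, 42, 49, 56, 63, 70 (adding 7 each time).
Position 25 → track A, term 7 = 36.
Term 26 comes from track B (its 7th entry): 448.

36, 448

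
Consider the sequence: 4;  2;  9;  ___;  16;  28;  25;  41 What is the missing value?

15

Taking every 2nd term gives 2 separate tracks.
Track A is 4, 9, 16, 25, which is consecutive squares n² from n = 2.
Track B is 2, ?, 28, 41, which is linear: a_n = -11 + 13·n.
Track B's pattern makes the blank 15.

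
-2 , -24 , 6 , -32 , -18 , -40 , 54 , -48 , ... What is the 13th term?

Split by position mod 2 into 2 tracks.
Track A: -2, 6, -18, 54 (geometric with ratio -3).
Track B: -24, -32, -40, -48 (subtracting 8 each time).
Term 13 comes from track A (its 7th entry): -1458.

-1458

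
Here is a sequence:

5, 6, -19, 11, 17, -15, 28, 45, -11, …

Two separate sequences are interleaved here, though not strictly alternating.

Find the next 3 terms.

73, 118, -7

Positions follow the repeating pattern AAB; grouping by letter gives 2 tracks.
Track A: 5, 6, 11, 17, 28, 45. Each term equals the sum of the previous two.
Track B: -19, -15, -11. Arithmetic with common difference +4.
The 10th slot belongs to track A; its 7th term is 73.
Position 11 → track A, term 8 = 118.
Position 12 → track B, term 4 = -7.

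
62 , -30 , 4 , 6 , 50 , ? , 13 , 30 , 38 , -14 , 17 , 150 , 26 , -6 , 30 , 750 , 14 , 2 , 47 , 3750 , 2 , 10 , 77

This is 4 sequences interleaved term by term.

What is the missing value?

Taking every 4th term gives 4 separate tracks.
Track A: 62, 50, 38, 26, 14, 2 (subtracting 12 each time).
Track B: -30, ?, -14, -6, 2, 10 (arithmetic with common difference +8).
Track C: 4, 13, 17, 30, 47, 77 (each term equals the sum of the previous two).
Track D: 6, 30, 150, 750, 3750 (a geometric progression (common ratio 5)).
Track B's pattern makes the blank -22.

-22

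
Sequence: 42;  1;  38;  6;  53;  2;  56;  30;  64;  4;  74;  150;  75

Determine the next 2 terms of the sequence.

Read the sequence 4 terms at a time; column i is its own pattern.
Subsequence A = 42, 53, 64, 75: arithmetic, step +11.
Subsequence B = 1, 2, 4: powers 2^0, 2^1, 2^2, ….
Subsequence C = 38, 56, 74: adding 18 each time.
Subsequence D = 6, 30, 150: geometric, ×5 each step.
The 14th slot belongs to subsequence B; its 4th term is 8.
Position 15 falls in subsequence C as its term 4, giving 92.

8, 92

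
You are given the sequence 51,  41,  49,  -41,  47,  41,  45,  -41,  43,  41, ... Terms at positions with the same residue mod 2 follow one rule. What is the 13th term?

39

Taking every 2nd term gives 2 separate tracks.
Track A = 51, 49, 47, 45, 43: subtracting 2 each time.
Track B = 41, -41, 41, -41, 41: the oscillation 41·(−1)^(n+1).
Position 13 falls in track A as its term 7, giving 39.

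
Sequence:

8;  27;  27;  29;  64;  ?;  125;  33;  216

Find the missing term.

Odd-indexed and even-indexed terms follow separate rules.
Subsequence A: 8, 27, 64, 125, 216 (the cubes 2³, 3³, 4³, …).
Subsequence B: 27, 29, ?, 33 (linear: a_n = 25 + 2·n).
Subsequence B's pattern makes the blank 31.

31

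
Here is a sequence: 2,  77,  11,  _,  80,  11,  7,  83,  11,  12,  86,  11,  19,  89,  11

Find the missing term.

5

Taking every 3rd term gives 3 separate tracks.
Track A: 2, ?, 7, 12, 19. Fibonacci-style (each term is the sum of the two before it).
Track B: 77, 80, 83, 86, 89. Arithmetic, step +3.
Track C: 11, 11, 11, 11, 11. The constant sequence 11.
Filling track A at index 2 by its rule yields 5.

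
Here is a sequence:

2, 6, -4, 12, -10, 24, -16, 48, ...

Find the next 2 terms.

-22, 96

Taking every 2nd term gives 2 separate tracks.
Subsequence A is 2, -4, -10, -16, which is subtracting 6 each time.
Subsequence B is 6, 12, 24, 48, which is geometric, ×2 each step.
The 9th slot belongs to subsequence A; its 5th term is -22.
Term 10 comes from subsequence B (its 5th entry): 96.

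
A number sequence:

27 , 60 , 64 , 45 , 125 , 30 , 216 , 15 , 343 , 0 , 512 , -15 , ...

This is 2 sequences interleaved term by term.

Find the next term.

Split by position mod 2 into 2 tracks.
Stream A: 27, 64, 125, 216, 343, 512. The cubes 3³, 4³, 5³, ….
Stream B: 60, 45, 30, 15, 0, -15. Arithmetic with common difference −15.
The 13th slot belongs to stream A; its 7th term is 729.

729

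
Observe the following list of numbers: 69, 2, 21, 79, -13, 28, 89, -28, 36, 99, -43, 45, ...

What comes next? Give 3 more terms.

109, -58, 55

Read the sequence 3 terms at a time; column i is its own pattern.
Track A: 69, 79, 89, 99 (linear: a_n = 59 + 10·n).
Track B: 2, -13, -28, -43 (arithmetic with common difference −15).
Track C: 21, 28, 36, 45 (triangular numbers starting at T_6).
The 13th slot belongs to track A; its 5th term is 109.
Position 14 falls in track B as its term 5, giving -58.
Term 15 comes from track C (its 5th entry): 55.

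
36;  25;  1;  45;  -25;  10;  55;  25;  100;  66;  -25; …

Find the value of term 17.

Read the sequence 3 terms at a time; column i is its own pattern.
Track A = 36, 45, 55, 66: triangular numbers n(n+1)/2 for n = 8, 9, ….
Track B = 25, -25, 25, -25: oscillating between 25 and -25.
Track C = 1, 10, 100: powers of 10.
The 17th slot belongs to track B; its 6th term is -25.

-25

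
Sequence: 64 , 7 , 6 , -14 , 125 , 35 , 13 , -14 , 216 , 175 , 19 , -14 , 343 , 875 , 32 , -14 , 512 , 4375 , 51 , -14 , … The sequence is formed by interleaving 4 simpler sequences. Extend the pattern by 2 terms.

The terms cycle through 4 interleaved subsequences.
Subsequence A: 64, 125, 216, 343, 512 (perfect cubes starting at 4³).
Subsequence B: 7, 35, 175, 875, 4375 (geometric, ×5 each step).
Subsequence C: 6, 13, 19, 32, 51 (Fibonacci-style (each term is the sum of the two before it)).
Subsequence D: -14, -14, -14, -14, -14 (the constant sequence -14).
The 21st slot belongs to subsequence A; its 6th term is 729.
Position 22 → subsequence B, term 6 = 21875.

729, 21875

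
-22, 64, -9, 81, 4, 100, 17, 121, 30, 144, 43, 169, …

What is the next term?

The terms cycle through 2 interleaved subsequences.
Subsequence A: -22, -9, 4, 17, 30, 43 (arithmetic, step +13).
Subsequence B: 64, 81, 100, 121, 144, 169 (perfect squares starting at 8²).
Position 13 → subsequence A, term 7 = 56.

56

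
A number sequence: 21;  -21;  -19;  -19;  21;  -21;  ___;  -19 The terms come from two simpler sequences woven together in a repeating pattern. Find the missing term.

The slot pattern repeats as AABB (period 4), so there are 2 interleaved tracks.
Track A = 21, -21, 21, -21: oscillating between 21 and -21.
Track B = -19, -19, ?, -19: constant -19.
Filling track B at index 3 by its rule yields -19.

-19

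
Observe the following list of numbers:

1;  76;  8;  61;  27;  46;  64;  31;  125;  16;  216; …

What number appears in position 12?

1

Taking every 2nd term gives 2 separate tracks.
Stream A: 1, 8, 27, 64, 125, 216 — perfect cubes starting at 1³.
Stream B: 76, 61, 46, 31, 16 — subtracting 15 each time.
Term 12 comes from stream B (its 6th entry): 1.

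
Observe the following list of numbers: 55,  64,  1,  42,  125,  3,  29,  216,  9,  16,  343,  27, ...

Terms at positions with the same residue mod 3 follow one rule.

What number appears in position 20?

1000

Read the sequence 3 terms at a time; column i is its own pattern.
Track A: 55, 42, 29, 16 (subtracting 13 each time).
Track B: 64, 125, 216, 343 (the cubes 4³, 5³, 6³, …).
Track C: 1, 3, 9, 27 (geometric, ×3 each step).
The 20th slot belongs to track B; its 7th term is 1000.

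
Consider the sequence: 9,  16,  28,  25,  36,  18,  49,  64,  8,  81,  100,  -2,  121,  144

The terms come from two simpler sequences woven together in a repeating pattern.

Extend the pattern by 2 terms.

-12, 169

Positions follow the repeating pattern AAB; grouping by letter gives 2 tracks.
Track A: 9, 16, 25, 36, 49, 64, 81, 100, 121, 144. Perfect squares starting at 3².
Track B: 28, 18, 8, -2. Arithmetic with common difference −10.
The 15th slot belongs to track B; its 5th term is -12.
Position 16 falls in track A as its term 11, giving 169.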